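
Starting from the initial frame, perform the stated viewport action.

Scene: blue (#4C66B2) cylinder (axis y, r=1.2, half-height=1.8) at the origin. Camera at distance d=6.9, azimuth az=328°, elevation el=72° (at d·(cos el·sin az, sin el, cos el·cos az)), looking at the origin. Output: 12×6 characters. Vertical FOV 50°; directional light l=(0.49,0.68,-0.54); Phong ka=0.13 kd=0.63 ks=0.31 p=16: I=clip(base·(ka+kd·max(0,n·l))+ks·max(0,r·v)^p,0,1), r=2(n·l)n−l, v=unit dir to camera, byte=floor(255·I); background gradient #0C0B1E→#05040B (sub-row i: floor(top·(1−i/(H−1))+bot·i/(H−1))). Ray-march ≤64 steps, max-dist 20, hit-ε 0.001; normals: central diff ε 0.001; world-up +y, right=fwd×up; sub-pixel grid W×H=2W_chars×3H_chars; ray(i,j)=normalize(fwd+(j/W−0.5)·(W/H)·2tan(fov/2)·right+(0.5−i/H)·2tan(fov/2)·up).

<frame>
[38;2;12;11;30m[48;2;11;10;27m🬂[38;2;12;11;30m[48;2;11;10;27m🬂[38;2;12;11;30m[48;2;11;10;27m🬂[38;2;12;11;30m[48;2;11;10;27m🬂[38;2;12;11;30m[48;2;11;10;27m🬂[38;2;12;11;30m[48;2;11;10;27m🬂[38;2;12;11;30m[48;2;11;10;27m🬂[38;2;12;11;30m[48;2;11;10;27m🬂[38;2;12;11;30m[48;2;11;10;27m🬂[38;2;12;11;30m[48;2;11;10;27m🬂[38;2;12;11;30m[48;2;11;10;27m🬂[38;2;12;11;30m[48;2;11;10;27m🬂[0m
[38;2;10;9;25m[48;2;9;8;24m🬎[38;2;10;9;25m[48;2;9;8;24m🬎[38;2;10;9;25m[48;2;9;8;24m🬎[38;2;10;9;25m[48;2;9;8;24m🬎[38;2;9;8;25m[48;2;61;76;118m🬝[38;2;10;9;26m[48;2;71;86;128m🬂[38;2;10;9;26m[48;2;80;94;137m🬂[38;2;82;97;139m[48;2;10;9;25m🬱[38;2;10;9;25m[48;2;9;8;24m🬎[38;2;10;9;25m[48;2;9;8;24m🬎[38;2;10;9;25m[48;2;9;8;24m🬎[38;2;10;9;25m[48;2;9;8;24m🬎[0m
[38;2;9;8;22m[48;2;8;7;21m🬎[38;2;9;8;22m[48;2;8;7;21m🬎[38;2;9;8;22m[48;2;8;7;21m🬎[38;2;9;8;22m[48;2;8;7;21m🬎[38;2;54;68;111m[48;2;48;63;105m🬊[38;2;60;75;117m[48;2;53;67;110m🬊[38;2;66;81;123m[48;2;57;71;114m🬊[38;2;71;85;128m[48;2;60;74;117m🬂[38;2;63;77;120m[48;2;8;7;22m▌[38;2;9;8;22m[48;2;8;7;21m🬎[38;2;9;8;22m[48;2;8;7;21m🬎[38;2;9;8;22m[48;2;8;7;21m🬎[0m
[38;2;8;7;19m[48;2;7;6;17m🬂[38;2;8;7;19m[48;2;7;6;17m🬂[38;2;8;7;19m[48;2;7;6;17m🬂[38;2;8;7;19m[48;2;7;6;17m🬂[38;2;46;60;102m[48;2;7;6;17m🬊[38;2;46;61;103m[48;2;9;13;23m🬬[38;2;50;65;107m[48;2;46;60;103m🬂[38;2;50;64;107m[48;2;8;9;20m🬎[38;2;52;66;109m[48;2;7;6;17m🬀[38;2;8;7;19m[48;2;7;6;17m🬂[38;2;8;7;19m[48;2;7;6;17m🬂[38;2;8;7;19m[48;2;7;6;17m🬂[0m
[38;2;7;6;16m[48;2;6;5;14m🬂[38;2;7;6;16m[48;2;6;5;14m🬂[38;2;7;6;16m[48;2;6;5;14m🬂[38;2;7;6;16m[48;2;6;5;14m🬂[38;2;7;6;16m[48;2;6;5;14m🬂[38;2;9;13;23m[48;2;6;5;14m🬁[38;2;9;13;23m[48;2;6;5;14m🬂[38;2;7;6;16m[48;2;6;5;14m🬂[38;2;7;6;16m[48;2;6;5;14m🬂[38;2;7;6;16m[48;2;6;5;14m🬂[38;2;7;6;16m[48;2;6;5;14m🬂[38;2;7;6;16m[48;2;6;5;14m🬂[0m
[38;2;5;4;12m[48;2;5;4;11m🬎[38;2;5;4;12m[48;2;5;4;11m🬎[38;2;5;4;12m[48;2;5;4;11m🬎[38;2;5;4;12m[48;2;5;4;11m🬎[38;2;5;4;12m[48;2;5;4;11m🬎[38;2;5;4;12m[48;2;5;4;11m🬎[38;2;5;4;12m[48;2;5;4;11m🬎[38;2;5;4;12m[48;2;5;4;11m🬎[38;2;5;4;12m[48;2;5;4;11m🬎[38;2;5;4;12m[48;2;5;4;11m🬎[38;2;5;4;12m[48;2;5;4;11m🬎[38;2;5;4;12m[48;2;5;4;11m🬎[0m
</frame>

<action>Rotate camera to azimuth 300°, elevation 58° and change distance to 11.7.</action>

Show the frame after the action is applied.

<frame>
[38;2;12;11;30m[48;2;11;10;27m🬂[38;2;12;11;30m[48;2;11;10;27m🬂[38;2;12;11;30m[48;2;11;10;27m🬂[38;2;12;11;30m[48;2;11;10;27m🬂[38;2;12;11;30m[48;2;11;10;27m🬂[38;2;12;11;30m[48;2;11;10;27m🬂[38;2;12;11;30m[48;2;11;10;27m🬂[38;2;12;11;30m[48;2;11;10;27m🬂[38;2;12;11;30m[48;2;11;10;27m🬂[38;2;12;11;30m[48;2;11;10;27m🬂[38;2;12;11;30m[48;2;11;10;27m🬂[38;2;12;11;30m[48;2;11;10;27m🬂[0m
[38;2;10;9;25m[48;2;9;8;24m🬎[38;2;10;9;25m[48;2;9;8;24m🬎[38;2;10;9;25m[48;2;9;8;24m🬎[38;2;10;9;25m[48;2;9;8;24m🬎[38;2;10;9;25m[48;2;9;8;24m🬎[38;2;10;9;25m[48;2;9;8;24m🬎[38;2;10;9;25m[48;2;9;8;24m🬎[38;2;10;9;25m[48;2;9;8;24m🬎[38;2;10;9;25m[48;2;9;8;24m🬎[38;2;10;9;25m[48;2;9;8;24m🬎[38;2;10;9;25m[48;2;9;8;24m🬎[38;2;10;9;25m[48;2;9;8;24m🬎[0m
[38;2;9;8;22m[48;2;8;7;21m🬎[38;2;9;8;22m[48;2;8;7;21m🬎[38;2;9;8;22m[48;2;8;7;21m🬎[38;2;9;8;22m[48;2;8;7;21m🬎[38;2;9;8;22m[48;2;8;7;21m🬎[38;2;9;8;23m[48;2;94;108;151m🬀[38;2;87;102;144m[48;2;77;91;134m🬄[38;2;67;82;124m[48;2;8;7;22m🬓[38;2;9;8;22m[48;2;8;7;21m🬎[38;2;9;8;22m[48;2;8;7;21m🬎[38;2;9;8;22m[48;2;8;7;21m🬎[38;2;9;8;22m[48;2;8;7;21m🬎[0m
[38;2;8;7;19m[48;2;7;6;17m🬂[38;2;8;7;19m[48;2;7;6;17m🬂[38;2;8;7;19m[48;2;7;6;17m🬂[38;2;8;7;19m[48;2;7;6;17m🬂[38;2;8;7;19m[48;2;7;6;17m🬂[38;2;9;13;23m[48;2;7;6;17m🬨[38;2;74;88;131m[48;2;9;13;23m🬀[38;2;9;13;23m[48;2;7;6;17m🬀[38;2;8;7;19m[48;2;7;6;17m🬂[38;2;8;7;19m[48;2;7;6;17m🬂[38;2;8;7;19m[48;2;7;6;17m🬂[38;2;8;7;19m[48;2;7;6;17m🬂[0m
[38;2;7;6;16m[48;2;6;5;14m🬂[38;2;7;6;16m[48;2;6;5;14m🬂[38;2;7;6;16m[48;2;6;5;14m🬂[38;2;7;6;16m[48;2;6;5;14m🬂[38;2;7;6;16m[48;2;6;5;14m🬂[38;2;7;6;16m[48;2;6;5;14m🬂[38;2;9;13;23m[48;2;6;5;14m🬀[38;2;7;6;16m[48;2;6;5;14m🬂[38;2;7;6;16m[48;2;6;5;14m🬂[38;2;7;6;16m[48;2;6;5;14m🬂[38;2;7;6;16m[48;2;6;5;14m🬂[38;2;7;6;16m[48;2;6;5;14m🬂[0m
[38;2;5;4;12m[48;2;5;4;11m🬎[38;2;5;4;12m[48;2;5;4;11m🬎[38;2;5;4;12m[48;2;5;4;11m🬎[38;2;5;4;12m[48;2;5;4;11m🬎[38;2;5;4;12m[48;2;5;4;11m🬎[38;2;5;4;12m[48;2;5;4;11m🬎[38;2;5;4;12m[48;2;5;4;11m🬎[38;2;5;4;12m[48;2;5;4;11m🬎[38;2;5;4;12m[48;2;5;4;11m🬎[38;2;5;4;12m[48;2;5;4;11m🬎[38;2;5;4;12m[48;2;5;4;11m🬎[38;2;5;4;12m[48;2;5;4;11m🬎[0m
</frame>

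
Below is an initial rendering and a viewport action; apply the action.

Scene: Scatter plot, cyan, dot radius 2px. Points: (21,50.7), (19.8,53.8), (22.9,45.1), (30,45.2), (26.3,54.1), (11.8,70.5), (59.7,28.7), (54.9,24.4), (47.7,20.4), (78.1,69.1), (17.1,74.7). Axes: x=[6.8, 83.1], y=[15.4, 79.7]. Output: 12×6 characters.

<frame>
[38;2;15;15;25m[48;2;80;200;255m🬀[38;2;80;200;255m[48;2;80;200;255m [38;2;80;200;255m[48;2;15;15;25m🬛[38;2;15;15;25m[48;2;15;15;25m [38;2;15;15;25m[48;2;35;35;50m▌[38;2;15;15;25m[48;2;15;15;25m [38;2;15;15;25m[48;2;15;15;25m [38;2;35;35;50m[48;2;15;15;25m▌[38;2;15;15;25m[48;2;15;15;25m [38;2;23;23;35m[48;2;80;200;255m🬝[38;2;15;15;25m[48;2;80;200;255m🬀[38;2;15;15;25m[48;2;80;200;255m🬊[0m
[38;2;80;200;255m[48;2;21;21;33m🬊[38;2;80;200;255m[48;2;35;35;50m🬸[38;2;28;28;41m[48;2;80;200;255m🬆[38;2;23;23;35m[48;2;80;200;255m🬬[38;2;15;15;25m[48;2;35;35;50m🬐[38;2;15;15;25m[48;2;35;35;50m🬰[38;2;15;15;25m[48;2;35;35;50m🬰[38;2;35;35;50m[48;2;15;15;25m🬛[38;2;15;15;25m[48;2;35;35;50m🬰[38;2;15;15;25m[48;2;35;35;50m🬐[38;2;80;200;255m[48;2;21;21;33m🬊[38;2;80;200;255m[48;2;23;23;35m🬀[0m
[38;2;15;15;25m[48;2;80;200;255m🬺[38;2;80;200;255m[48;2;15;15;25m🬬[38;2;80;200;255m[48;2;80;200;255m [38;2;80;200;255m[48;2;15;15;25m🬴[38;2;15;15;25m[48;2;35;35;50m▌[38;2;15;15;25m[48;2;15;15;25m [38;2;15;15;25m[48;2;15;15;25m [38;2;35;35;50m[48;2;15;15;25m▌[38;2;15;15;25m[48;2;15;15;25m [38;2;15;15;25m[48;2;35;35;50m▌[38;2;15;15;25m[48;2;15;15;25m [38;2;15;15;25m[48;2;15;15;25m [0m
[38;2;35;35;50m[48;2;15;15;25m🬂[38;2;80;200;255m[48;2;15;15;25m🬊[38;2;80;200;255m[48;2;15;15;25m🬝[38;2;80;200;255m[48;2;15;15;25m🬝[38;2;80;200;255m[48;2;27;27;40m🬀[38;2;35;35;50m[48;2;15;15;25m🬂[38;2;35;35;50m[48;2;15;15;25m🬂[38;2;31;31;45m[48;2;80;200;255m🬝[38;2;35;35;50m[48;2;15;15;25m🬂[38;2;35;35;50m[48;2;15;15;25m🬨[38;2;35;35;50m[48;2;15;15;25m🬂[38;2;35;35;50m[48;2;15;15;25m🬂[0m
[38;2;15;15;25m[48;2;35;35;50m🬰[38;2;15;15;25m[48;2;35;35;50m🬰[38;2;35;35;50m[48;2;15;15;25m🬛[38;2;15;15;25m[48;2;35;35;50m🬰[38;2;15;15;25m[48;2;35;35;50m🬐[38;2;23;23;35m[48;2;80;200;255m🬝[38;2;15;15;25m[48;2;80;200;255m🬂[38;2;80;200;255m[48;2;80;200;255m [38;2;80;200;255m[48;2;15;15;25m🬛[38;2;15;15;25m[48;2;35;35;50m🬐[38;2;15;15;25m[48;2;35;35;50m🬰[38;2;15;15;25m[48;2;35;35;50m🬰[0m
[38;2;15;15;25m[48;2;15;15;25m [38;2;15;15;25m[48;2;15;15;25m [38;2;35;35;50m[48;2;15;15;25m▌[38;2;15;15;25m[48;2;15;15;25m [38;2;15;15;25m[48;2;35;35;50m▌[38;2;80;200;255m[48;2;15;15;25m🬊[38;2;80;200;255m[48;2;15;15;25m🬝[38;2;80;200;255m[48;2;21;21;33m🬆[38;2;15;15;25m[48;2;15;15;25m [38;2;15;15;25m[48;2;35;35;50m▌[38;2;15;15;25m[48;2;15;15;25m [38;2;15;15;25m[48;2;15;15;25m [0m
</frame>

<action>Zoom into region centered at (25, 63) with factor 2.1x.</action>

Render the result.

<frame>
[38;2;15;15;25m[48;2;15;15;25m [38;2;15;15;25m[48;2;80;200;255m🬝[38;2;28;28;41m[48;2;80;200;255m🬆[38;2;80;200;255m[48;2;15;15;25m🬺[38;2;27;27;40m[48;2;80;200;255m🬬[38;2;15;15;25m[48;2;15;15;25m [38;2;15;15;25m[48;2;15;15;25m [38;2;35;35;50m[48;2;15;15;25m▌[38;2;15;15;25m[48;2;15;15;25m [38;2;15;15;25m[48;2;35;35;50m▌[38;2;15;15;25m[48;2;15;15;25m [38;2;15;15;25m[48;2;15;15;25m [0m
[38;2;19;19;30m[48;2;80;200;255m🬴[38;2;80;200;255m[48;2;80;200;255m [38;2;80;200;255m[48;2;15;15;25m🬝[38;2;80;200;255m[48;2;21;21;33m🬆[38;2;15;15;25m[48;2;35;35;50m🬐[38;2;15;15;25m[48;2;35;35;50m🬰[38;2;15;15;25m[48;2;35;35;50m🬰[38;2;35;35;50m[48;2;15;15;25m🬛[38;2;15;15;25m[48;2;35;35;50m🬰[38;2;15;15;25m[48;2;35;35;50m🬐[38;2;15;15;25m[48;2;35;35;50m🬰[38;2;15;15;25m[48;2;35;35;50m🬰[0m
[38;2;15;15;25m[48;2;15;15;25m [38;2;15;15;25m[48;2;80;200;255m🬺[38;2;35;35;50m[48;2;15;15;25m▌[38;2;15;15;25m[48;2;15;15;25m [38;2;15;15;25m[48;2;35;35;50m▌[38;2;15;15;25m[48;2;15;15;25m [38;2;15;15;25m[48;2;15;15;25m [38;2;35;35;50m[48;2;15;15;25m▌[38;2;15;15;25m[48;2;15;15;25m [38;2;15;15;25m[48;2;35;35;50m▌[38;2;15;15;25m[48;2;15;15;25m [38;2;15;15;25m[48;2;15;15;25m [0m
[38;2;35;35;50m[48;2;15;15;25m🬂[38;2;35;35;50m[48;2;15;15;25m🬂[38;2;35;35;50m[48;2;15;15;25m🬕[38;2;35;35;50m[48;2;15;15;25m🬂[38;2;31;31;45m[48;2;80;200;255m🬬[38;2;35;35;50m[48;2;15;15;25m🬂[38;2;23;23;35m[48;2;80;200;255m🬬[38;2;35;35;50m[48;2;15;15;25m🬕[38;2;35;35;50m[48;2;15;15;25m🬂[38;2;35;35;50m[48;2;15;15;25m🬨[38;2;35;35;50m[48;2;15;15;25m🬂[38;2;35;35;50m[48;2;15;15;25m🬂[0m
[38;2;15;15;25m[48;2;35;35;50m🬰[38;2;15;15;25m[48;2;35;35;50m🬰[38;2;35;35;50m[48;2;15;15;25m🬛[38;2;15;15;25m[48;2;80;200;255m🬐[38;2;80;200;255m[48;2;80;200;255m [38;2;15;15;25m[48;2;80;200;255m🬐[38;2;80;200;255m[48;2;80;200;255m [38;2;27;27;40m[48;2;80;200;255m🬸[38;2;15;15;25m[48;2;35;35;50m🬰[38;2;15;15;25m[48;2;35;35;50m🬐[38;2;15;15;25m[48;2;35;35;50m🬰[38;2;15;15;25m[48;2;35;35;50m🬰[0m
[38;2;15;15;25m[48;2;15;15;25m [38;2;15;15;25m[48;2;15;15;25m [38;2;35;35;50m[48;2;15;15;25m▌[38;2;80;200;255m[48;2;15;15;25m🬊[38;2;80;200;255m[48;2;35;35;50m🬝[38;2;80;200;255m[48;2;15;15;25m🬀[38;2;80;200;255m[48;2;15;15;25m🬀[38;2;35;35;50m[48;2;15;15;25m▌[38;2;15;15;25m[48;2;15;15;25m [38;2;15;15;25m[48;2;35;35;50m▌[38;2;15;15;25m[48;2;15;15;25m [38;2;15;15;25m[48;2;15;15;25m [0m
</frame>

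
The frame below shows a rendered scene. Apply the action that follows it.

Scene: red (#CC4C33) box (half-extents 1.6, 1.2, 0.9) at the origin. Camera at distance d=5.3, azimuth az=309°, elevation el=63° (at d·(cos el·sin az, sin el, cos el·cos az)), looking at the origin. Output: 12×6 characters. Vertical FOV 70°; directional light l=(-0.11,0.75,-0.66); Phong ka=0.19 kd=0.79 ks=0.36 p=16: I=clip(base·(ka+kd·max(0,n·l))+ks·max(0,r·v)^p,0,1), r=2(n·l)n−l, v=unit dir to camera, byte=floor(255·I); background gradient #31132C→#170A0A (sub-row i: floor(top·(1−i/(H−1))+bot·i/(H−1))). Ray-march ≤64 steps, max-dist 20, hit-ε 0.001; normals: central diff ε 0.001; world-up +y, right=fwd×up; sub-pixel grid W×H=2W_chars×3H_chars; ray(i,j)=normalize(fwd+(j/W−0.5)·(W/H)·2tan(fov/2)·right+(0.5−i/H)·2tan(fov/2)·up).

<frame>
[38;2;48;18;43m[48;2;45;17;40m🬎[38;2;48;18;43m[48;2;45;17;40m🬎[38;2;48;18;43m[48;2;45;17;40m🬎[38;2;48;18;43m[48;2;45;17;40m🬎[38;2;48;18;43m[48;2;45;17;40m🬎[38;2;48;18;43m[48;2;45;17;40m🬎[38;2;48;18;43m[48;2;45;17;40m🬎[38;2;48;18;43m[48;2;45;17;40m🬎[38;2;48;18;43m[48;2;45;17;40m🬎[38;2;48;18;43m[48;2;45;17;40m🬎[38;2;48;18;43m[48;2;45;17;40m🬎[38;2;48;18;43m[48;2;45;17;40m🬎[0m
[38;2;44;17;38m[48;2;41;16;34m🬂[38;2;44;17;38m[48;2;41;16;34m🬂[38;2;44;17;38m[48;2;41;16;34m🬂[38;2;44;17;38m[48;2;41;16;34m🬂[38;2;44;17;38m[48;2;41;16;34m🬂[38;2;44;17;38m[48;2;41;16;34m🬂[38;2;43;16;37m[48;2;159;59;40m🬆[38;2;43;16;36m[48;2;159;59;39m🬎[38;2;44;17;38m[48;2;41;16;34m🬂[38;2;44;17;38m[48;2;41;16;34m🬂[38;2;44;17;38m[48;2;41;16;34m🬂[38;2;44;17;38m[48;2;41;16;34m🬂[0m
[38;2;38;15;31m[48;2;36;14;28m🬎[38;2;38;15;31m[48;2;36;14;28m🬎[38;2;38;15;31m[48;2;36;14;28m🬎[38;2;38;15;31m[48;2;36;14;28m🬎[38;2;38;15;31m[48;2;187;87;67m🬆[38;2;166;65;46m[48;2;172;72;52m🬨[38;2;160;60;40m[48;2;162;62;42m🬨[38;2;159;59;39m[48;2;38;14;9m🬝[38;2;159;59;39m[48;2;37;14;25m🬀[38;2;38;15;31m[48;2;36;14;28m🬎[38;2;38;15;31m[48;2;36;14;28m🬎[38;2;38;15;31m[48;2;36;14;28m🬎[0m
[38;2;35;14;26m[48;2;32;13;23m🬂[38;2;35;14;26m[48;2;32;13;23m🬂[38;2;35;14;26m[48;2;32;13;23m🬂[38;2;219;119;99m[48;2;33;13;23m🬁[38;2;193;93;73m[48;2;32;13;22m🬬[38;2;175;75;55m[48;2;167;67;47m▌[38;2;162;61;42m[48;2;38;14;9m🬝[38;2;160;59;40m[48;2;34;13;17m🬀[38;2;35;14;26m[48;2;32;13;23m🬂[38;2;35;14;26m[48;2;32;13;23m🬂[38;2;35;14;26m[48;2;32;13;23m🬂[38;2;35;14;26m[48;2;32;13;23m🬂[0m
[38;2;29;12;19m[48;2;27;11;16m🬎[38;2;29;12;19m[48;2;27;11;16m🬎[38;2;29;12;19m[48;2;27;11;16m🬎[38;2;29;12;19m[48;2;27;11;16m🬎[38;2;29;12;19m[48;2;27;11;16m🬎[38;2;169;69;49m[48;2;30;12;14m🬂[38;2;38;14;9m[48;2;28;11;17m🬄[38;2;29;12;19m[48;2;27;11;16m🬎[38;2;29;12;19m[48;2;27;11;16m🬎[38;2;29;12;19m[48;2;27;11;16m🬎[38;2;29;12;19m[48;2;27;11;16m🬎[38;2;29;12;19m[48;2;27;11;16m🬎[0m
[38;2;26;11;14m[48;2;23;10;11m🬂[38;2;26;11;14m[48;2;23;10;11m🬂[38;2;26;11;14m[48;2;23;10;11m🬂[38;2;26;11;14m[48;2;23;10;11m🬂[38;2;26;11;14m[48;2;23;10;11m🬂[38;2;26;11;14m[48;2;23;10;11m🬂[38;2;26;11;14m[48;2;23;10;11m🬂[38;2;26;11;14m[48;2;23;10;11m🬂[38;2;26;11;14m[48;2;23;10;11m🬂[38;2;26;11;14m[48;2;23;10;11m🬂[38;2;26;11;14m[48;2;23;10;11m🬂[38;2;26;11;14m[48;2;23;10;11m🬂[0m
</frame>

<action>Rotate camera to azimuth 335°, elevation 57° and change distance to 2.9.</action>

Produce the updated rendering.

<frame>
[38;2;48;18;43m[48;2;45;17;40m🬎[38;2;48;18;43m[48;2;45;17;40m🬎[38;2;48;18;43m[48;2;45;17;40m🬎[38;2;48;18;43m[48;2;45;17;40m🬎[38;2;47;18;42m[48;2;176;76;57m🬝[38;2;48;18;43m[48;2;170;70;51m🬎[38;2;48;18;43m[48;2;163;62;43m🬆[38;2;49;19;44m[48;2;160;60;40m🬂[38;2;49;19;44m[48;2;159;59;39m🬀[38;2;159;59;39m[48;2;48;18;43m🬱[38;2;159;59;39m[48;2;47;18;42m🬏[38;2;48;18;43m[48;2;45;17;40m🬎[0m
[38;2;43;16;37m[48;2;188;88;68m🬆[38;2;44;17;38m[48;2;200;100;80m🬂[38;2;44;17;38m[48;2;209;109;89m🬀[38;2;199;99;80m[48;2;219;119;100m🬊[38;2;191;91;71m[48;2;211;111;91m🬊[38;2;177;77;58m[48;2;191;91;72m🬊[38;2;167;67;47m[48;2;174;74;55m🬨[38;2;161;61;41m[48;2;164;63;44m🬨[38;2;159;59;40m[48;2;160;60;40m▐[38;2;159;59;39m[48;2;159;59;40m🬨[38;2;159;59;39m[48;2;159;59;39m [38;2;44;17;38m[48;2;159;59;39m🬂[0m
[38;2;191;91;71m[48;2;200;100;80m▌[38;2;210;110;91m[48;2;222;121;102m▌[38;2;232;131;112m[48;2;244;143;124m🬆[38;2;240;140;120m[48;2;253;154;135m🬂[38;2;231;131;111m[48;2;246;146;127m🬊[38;2;200;100;81m[48;2;217;117;97m▐[38;2;174;74;54m[48;2;185;85;66m▐[38;2;162;62;43m[48;2;167;66;47m▐[38;2;160;59;40m[48;2;161;61;41m🬨[38;2;159;59;39m[48;2;38;14;9m🬝[38;2;159;59;39m[48;2;38;14;9m🬆[38;2;159;59;39m[48;2;37;14;18m🬂[0m
[38;2;199;99;79m[48;2;190;90;70m🬉[38;2;221;121;101m[48;2;207;107;87m🬉[38;2;240;140;121m[48;2;224;124;105m🬊[38;2;250;150;131m[48;2;231;131;111m🬎[38;2;243;143;124m[48;2;224;124;105m🬆[38;2;218;118;98m[48;2;199;99;80m🬄[38;2;180;79;60m[48;2;38;14;9m🬎[38;2;165;65;45m[48;2;38;14;9m🬂[38;2;124;46;31m[48;2;38;14;9m🬀[38;2;38;14;9m[48;2;32;13;22m🬝[38;2;38;14;9m[48;2;33;13;23m🬀[38;2;35;14;26m[48;2;32;13;23m🬂[0m
[38;2;183;83;63m[48;2;175;74;55m🬊[38;2;194;94;75m[48;2;182;81;62m🬊[38;2;199;99;79m[48;2;38;14;9m🬝[38;2;210;109;90m[48;2;38;14;9m🬆[38;2;210;110;91m[48;2;38;14;9m🬀[38;2;38;14;9m[48;2;38;14;9m [38;2;38;14;9m[48;2;38;14;9m [38;2;38;14;9m[48;2;27;11;16m🬎[38;2;38;14;9m[48;2;28;11;17m🬂[38;2;29;12;19m[48;2;27;11;16m🬎[38;2;29;12;19m[48;2;27;11;16m🬎[38;2;29;12;19m[48;2;27;11;16m🬎[0m
[38;2;170;70;50m[48;2;30;12;9m🬂[38;2;38;14;9m[48;2;23;10;10m🬎[38;2;38;14;9m[48;2;23;10;10m🬎[38;2;38;14;9m[48;2;23;10;10m🬎[38;2;38;14;9m[48;2;23;10;10m🬎[38;2;38;14;9m[48;2;23;10;11m🬂[38;2;26;11;14m[48;2;23;10;11m🬂[38;2;26;11;14m[48;2;23;10;11m🬂[38;2;26;11;14m[48;2;23;10;11m🬂[38;2;26;11;14m[48;2;23;10;11m🬂[38;2;26;11;14m[48;2;23;10;11m🬂[38;2;26;11;14m[48;2;23;10;11m🬂[0m
</frame>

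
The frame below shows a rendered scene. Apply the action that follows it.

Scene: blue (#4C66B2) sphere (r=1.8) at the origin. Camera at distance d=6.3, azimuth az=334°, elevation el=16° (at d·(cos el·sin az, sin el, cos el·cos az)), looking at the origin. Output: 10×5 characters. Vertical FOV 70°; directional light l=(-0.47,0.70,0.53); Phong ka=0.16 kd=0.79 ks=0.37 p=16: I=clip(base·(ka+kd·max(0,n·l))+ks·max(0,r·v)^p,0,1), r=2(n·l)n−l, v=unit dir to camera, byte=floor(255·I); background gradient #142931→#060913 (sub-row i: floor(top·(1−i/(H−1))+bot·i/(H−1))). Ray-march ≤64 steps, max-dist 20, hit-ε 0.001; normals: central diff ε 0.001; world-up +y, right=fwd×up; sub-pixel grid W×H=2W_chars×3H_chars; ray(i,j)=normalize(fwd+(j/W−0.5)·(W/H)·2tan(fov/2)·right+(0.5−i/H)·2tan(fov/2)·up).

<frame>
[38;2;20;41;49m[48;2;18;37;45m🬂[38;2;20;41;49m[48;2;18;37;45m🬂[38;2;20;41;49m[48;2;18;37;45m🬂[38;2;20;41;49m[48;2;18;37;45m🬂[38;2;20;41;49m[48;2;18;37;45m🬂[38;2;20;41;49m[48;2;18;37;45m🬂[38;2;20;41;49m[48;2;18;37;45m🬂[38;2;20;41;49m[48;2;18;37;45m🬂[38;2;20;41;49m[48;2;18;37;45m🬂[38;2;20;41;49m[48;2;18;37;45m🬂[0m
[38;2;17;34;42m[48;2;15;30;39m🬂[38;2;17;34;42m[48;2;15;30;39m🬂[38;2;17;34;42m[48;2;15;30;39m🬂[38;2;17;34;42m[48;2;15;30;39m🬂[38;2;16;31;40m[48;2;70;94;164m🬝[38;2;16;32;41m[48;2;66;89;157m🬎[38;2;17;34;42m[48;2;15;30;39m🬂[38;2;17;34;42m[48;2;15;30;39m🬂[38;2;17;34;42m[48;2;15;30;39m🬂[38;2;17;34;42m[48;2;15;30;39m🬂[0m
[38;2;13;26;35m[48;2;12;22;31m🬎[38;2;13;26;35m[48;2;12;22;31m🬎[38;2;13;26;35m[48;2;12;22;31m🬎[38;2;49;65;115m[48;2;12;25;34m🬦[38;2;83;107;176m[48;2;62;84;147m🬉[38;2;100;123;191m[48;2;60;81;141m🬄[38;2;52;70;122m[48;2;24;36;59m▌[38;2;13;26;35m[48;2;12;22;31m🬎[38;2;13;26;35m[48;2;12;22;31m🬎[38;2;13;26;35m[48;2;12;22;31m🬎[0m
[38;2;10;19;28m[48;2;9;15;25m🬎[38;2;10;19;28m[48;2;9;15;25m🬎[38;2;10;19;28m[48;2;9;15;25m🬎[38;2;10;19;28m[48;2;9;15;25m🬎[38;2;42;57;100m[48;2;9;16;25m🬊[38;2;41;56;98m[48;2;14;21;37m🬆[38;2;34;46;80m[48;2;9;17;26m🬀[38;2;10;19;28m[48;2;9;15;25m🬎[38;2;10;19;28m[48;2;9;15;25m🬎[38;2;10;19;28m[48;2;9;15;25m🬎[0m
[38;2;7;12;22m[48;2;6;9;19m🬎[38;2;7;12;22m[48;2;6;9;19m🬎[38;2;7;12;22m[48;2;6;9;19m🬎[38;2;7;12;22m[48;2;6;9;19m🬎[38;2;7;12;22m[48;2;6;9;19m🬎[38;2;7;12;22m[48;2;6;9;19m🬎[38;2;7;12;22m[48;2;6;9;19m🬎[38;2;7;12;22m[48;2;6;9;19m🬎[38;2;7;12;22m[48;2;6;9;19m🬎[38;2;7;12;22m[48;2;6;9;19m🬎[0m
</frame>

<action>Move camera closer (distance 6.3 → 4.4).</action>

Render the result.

<frame>
[38;2;20;41;49m[48;2;18;37;45m🬂[38;2;20;41;49m[48;2;18;37;45m🬂[38;2;20;41;49m[48;2;18;37;45m🬂[38;2;20;41;49m[48;2;18;37;45m🬂[38;2;20;41;49m[48;2;18;37;45m🬂[38;2;20;41;49m[48;2;18;37;45m🬂[38;2;20;41;49m[48;2;18;37;45m🬂[38;2;20;41;49m[48;2;18;37;45m🬂[38;2;20;41;49m[48;2;18;37;45m🬂[38;2;20;41;49m[48;2;18;37;45m🬂[0m
[38;2;17;34;42m[48;2;15;30;39m🬂[38;2;17;34;42m[48;2;15;30;39m🬂[38;2;17;34;42m[48;2;15;30;39m🬂[38;2;16;33;41m[48;2;65;88;153m🬆[38;2;17;34;42m[48;2;72;97;167m🬀[38;2;67;90;158m[48;2;84;108;178m🬬[38;2;17;34;42m[48;2;60;81;141m🬂[38;2;45;60;106m[48;2;16;31;40m🬏[38;2;17;34;42m[48;2;15;30;39m🬂[38;2;17;34;42m[48;2;15;30;39m🬂[0m
[38;2;13;26;35m[48;2;12;22;31m🬎[38;2;13;26;35m[48;2;12;22;31m🬎[38;2;13;26;35m[48;2;12;22;31m🬎[38;2;65;87;153m[48;2;59;79;139m🬊[38;2;139;162;231m[48;2;73;95;160m🬁[38;2;133;156;224m[48;2;69;91;153m🬀[38;2;59;80;140m[48;2;53;71;126m🬆[38;2;46;61;107m[48;2;12;24;33m▌[38;2;13;26;35m[48;2;12;22;31m🬎[38;2;13;26;35m[48;2;12;22;31m🬎[0m
[38;2;10;19;28m[48;2;9;15;25m🬎[38;2;10;19;28m[48;2;9;15;25m🬎[38;2;10;19;28m[48;2;9;15;25m🬎[38;2;46;62;109m[48;2;20;29;50m🬎[38;2;53;71;125m[48;2;40;54;94m🬎[38;2;51;69;120m[48;2;38;52;91m🬎[38;2;43;58;102m[48;2;26;35;62m🬎[38;2;35;47;82m[48;2;11;18;30m🬀[38;2;10;19;28m[48;2;9;15;25m🬎[38;2;10;19;28m[48;2;9;15;25m🬎[0m
[38;2;7;12;22m[48;2;6;9;19m🬎[38;2;7;12;22m[48;2;6;9;19m🬎[38;2;7;12;22m[48;2;6;9;19m🬎[38;2;7;12;22m[48;2;6;9;19m🬎[38;2;23;31;54m[48;2;6;10;20m🬁[38;2;21;29;50m[48;2;6;10;20m🬂[38;2;7;12;22m[48;2;6;9;19m🬎[38;2;7;12;22m[48;2;6;9;19m🬎[38;2;7;12;22m[48;2;6;9;19m🬎[38;2;7;12;22m[48;2;6;9;19m🬎[0m
</frame>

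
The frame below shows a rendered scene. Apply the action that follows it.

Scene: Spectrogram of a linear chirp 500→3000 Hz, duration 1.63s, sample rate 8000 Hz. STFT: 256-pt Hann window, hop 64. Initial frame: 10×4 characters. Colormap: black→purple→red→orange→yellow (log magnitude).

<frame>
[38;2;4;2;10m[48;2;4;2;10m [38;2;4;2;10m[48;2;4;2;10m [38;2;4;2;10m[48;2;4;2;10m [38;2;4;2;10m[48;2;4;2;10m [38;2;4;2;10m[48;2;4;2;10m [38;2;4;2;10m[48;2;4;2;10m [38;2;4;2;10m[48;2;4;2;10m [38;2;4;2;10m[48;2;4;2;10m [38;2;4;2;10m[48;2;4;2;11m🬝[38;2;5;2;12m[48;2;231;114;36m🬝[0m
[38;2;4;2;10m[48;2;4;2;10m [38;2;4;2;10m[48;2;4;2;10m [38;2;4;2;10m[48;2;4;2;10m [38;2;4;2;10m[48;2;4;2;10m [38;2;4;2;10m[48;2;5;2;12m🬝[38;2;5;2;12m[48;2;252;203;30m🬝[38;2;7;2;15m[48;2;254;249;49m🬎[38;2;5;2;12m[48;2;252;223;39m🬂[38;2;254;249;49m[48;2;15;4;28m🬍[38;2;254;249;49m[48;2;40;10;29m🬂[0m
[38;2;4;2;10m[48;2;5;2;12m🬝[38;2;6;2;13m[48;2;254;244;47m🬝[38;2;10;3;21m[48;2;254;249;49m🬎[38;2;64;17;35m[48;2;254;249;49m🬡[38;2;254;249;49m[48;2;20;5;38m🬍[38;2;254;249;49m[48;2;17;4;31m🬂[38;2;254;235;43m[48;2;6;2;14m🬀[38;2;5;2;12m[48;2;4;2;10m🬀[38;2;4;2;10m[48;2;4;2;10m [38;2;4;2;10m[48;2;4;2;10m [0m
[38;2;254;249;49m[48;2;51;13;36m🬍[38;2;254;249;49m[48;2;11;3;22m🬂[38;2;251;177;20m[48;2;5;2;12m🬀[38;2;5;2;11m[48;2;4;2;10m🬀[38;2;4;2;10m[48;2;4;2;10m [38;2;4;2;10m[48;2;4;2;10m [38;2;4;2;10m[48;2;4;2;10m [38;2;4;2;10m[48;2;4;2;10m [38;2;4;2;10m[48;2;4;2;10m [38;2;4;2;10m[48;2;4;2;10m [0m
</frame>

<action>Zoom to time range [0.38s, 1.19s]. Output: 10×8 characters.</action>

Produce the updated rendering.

<frame>
[38;2;4;2;10m[48;2;4;2;10m [38;2;4;2;10m[48;2;4;2;10m [38;2;4;2;10m[48;2;4;2;10m [38;2;4;2;10m[48;2;4;2;10m [38;2;4;2;10m[48;2;4;2;10m [38;2;4;2;10m[48;2;4;2;10m [38;2;4;2;10m[48;2;4;2;10m [38;2;4;2;10m[48;2;4;2;10m [38;2;4;2;10m[48;2;4;2;10m [38;2;4;2;10m[48;2;4;2;10m [0m
[38;2;4;2;10m[48;2;4;2;10m [38;2;4;2;10m[48;2;4;2;10m [38;2;4;2;10m[48;2;4;2;10m [38;2;4;2;10m[48;2;4;2;10m [38;2;4;2;10m[48;2;4;2;10m [38;2;4;2;10m[48;2;4;2;10m [38;2;4;2;10m[48;2;4;2;10m [38;2;4;2;10m[48;2;4;2;10m [38;2;4;2;10m[48;2;4;2;10m [38;2;4;2;10m[48;2;4;2;10m [0m
[38;2;4;2;10m[48;2;4;2;10m [38;2;4;2;10m[48;2;4;2;10m [38;2;4;2;10m[48;2;4;2;10m [38;2;4;2;10m[48;2;4;2;10m [38;2;4;2;10m[48;2;4;2;10m [38;2;4;2;10m[48;2;4;2;10m [38;2;4;2;10m[48;2;4;2;10m [38;2;4;2;10m[48;2;4;2;10m [38;2;4;2;10m[48;2;4;2;11m🬝[38;2;4;2;10m[48;2;6;2;13m🬝[0m
[38;2;4;2;10m[48;2;4;2;10m [38;2;4;2;10m[48;2;4;2;10m [38;2;4;2;10m[48;2;4;2;10m [38;2;4;2;10m[48;2;4;2;10m [38;2;4;2;10m[48;2;4;2;11m🬝[38;2;4;2;10m[48;2;7;2;15m🬝[38;2;6;2;14m[48;2;53;12;89m🬝[38;2;6;2;15m[48;2;253;235;43m🬎[38;2;18;4;35m[48;2;253;236;44m🬆[38;2;90;22;67m[48;2;253;242;46m🬡[0m
[38;2;4;2;10m[48;2;5;2;11m🬝[38;2;4;2;10m[48;2;10;3;20m🬝[38;2;9;2;18m[48;2;221;95;49m🬝[38;2;7;2;16m[48;2;254;249;49m🬎[38;2;53;14;38m[48;2;254;249;49m🬆[38;2;31;7;55m[48;2;251;202;31m🬟[38;2;254;248;49m[48;2;49;12;38m🬆[38;2;253;235;43m[48;2;9;3;19m🬂[38;2;51;11;89m[48;2;6;2;14m🬀[38;2;7;2;15m[48;2;4;2;10m🬀[0m
[38;2;11;3;22m[48;2;250;218;43m🬂[38;2;254;244;47m[48;2;88;22;66m🬍[38;2;253;233;42m[48;2;16;4;31m🬆[38;2;246;189;37m[48;2;6;2;14m🬂[38;2;30;7;54m[48;2;5;2;12m🬀[38;2;6;2;13m[48;2;4;2;10m🬀[38;2;4;2;11m[48;2;4;2;10m🬀[38;2;4;2;10m[48;2;4;2;10m [38;2;4;2;10m[48;2;4;2;10m [38;2;4;2;10m[48;2;4;2;10m [0m
[38;2;15;4;29m[48;2;4;2;11m🬀[38;2;5;2;12m[48;2;4;2;10m🬀[38;2;4;2;10m[48;2;4;2;10m [38;2;4;2;10m[48;2;4;2;10m [38;2;4;2;10m[48;2;4;2;10m [38;2;4;2;10m[48;2;4;2;10m [38;2;4;2;10m[48;2;4;2;10m [38;2;4;2;10m[48;2;4;2;10m [38;2;4;2;10m[48;2;4;2;10m [38;2;4;2;10m[48;2;4;2;10m [0m
[38;2;4;2;10m[48;2;4;2;10m [38;2;4;2;10m[48;2;4;2;10m [38;2;4;2;10m[48;2;4;2;10m [38;2;4;2;10m[48;2;4;2;10m [38;2;4;2;10m[48;2;4;2;10m [38;2;4;2;10m[48;2;4;2;10m [38;2;4;2;10m[48;2;4;2;10m [38;2;4;2;10m[48;2;4;2;10m [38;2;4;2;10m[48;2;4;2;10m [38;2;4;2;10m[48;2;4;2;10m [0m
</frame>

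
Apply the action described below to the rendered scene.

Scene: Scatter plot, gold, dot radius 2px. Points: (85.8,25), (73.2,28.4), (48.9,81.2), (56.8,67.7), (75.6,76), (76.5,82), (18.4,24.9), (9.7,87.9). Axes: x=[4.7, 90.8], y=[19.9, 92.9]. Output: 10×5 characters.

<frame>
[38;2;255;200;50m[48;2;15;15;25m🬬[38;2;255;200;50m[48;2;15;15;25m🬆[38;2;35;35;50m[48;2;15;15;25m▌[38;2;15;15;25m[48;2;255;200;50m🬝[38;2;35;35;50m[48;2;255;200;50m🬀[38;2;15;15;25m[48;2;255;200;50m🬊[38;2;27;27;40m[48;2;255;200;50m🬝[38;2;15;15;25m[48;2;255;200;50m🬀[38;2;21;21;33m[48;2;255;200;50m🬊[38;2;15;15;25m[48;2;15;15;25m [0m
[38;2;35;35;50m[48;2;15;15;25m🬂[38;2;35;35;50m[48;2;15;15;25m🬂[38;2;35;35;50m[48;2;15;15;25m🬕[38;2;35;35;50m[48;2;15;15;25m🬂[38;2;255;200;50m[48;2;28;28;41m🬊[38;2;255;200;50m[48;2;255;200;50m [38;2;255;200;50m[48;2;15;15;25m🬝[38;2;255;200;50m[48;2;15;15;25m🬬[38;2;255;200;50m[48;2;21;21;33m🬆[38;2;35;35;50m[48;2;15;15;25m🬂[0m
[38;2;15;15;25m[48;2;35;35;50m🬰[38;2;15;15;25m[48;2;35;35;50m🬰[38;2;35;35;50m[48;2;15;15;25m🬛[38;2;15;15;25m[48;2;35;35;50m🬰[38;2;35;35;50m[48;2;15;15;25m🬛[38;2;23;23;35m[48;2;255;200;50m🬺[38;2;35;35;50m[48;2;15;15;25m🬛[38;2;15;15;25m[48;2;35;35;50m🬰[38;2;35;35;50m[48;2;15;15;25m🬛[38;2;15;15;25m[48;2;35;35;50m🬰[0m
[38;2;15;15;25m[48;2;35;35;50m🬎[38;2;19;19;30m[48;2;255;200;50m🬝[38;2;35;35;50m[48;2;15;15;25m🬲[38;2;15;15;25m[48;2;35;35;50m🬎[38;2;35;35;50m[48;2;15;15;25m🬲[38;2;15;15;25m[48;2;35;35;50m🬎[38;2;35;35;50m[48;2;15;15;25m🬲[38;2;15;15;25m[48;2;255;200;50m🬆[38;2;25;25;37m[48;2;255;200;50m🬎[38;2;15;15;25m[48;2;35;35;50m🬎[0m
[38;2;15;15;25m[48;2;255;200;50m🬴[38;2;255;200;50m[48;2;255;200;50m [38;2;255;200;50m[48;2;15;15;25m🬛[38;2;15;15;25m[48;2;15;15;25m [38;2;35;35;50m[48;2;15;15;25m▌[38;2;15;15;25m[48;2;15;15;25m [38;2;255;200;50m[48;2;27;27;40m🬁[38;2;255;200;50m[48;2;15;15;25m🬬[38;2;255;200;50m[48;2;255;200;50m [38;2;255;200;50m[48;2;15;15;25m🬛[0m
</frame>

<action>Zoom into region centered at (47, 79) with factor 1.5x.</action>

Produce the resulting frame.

<frame>
[38;2;15;15;25m[48;2;15;15;25m [38;2;15;15;25m[48;2;15;15;25m [38;2;35;35;50m[48;2;15;15;25m▌[38;2;15;15;25m[48;2;15;15;25m [38;2;35;35;50m[48;2;15;15;25m▌[38;2;15;15;25m[48;2;15;15;25m [38;2;35;35;50m[48;2;15;15;25m▌[38;2;15;15;25m[48;2;15;15;25m [38;2;35;35;50m[48;2;15;15;25m▌[38;2;15;15;25m[48;2;15;15;25m [0m
[38;2;35;35;50m[48;2;15;15;25m🬂[38;2;35;35;50m[48;2;15;15;25m🬂[38;2;35;35;50m[48;2;15;15;25m🬕[38;2;35;35;50m[48;2;15;15;25m🬂[38;2;31;31;45m[48;2;255;200;50m🬝[38;2;255;200;50m[48;2;28;28;41m🬱[38;2;35;35;50m[48;2;15;15;25m🬕[38;2;35;35;50m[48;2;15;15;25m🬂[38;2;35;35;50m[48;2;15;15;25m🬕[38;2;28;28;41m[48;2;255;200;50m🬆[0m
[38;2;15;15;25m[48;2;35;35;50m🬰[38;2;15;15;25m[48;2;35;35;50m🬰[38;2;35;35;50m[48;2;15;15;25m🬛[38;2;15;15;25m[48;2;35;35;50m🬰[38;2;255;200;50m[48;2;28;28;41m🬊[38;2;255;200;50m[48;2;15;15;25m🬝[38;2;255;200;50m[48;2;25;25;37m🬐[38;2;15;15;25m[48;2;35;35;50m🬰[38;2;35;35;50m[48;2;255;200;50m🬐[38;2;255;200;50m[48;2;255;200;50m [0m
[38;2;15;15;25m[48;2;35;35;50m🬎[38;2;15;15;25m[48;2;35;35;50m🬎[38;2;35;35;50m[48;2;15;15;25m🬲[38;2;15;15;25m[48;2;35;35;50m🬎[38;2;35;35;50m[48;2;15;15;25m🬲[38;2;25;25;37m[48;2;255;200;50m🬐[38;2;255;200;50m[48;2;255;200;50m [38;2;23;23;35m[48;2;255;200;50m🬸[38;2;35;35;50m[48;2;15;15;25m🬲[38;2;255;200;50m[48;2;23;23;35m🬀[0m
[38;2;15;15;25m[48;2;15;15;25m [38;2;15;15;25m[48;2;15;15;25m [38;2;35;35;50m[48;2;15;15;25m▌[38;2;15;15;25m[48;2;15;15;25m [38;2;35;35;50m[48;2;15;15;25m▌[38;2;15;15;25m[48;2;15;15;25m [38;2;255;200;50m[48;2;23;23;35m🬀[38;2;15;15;25m[48;2;15;15;25m [38;2;35;35;50m[48;2;15;15;25m▌[38;2;15;15;25m[48;2;15;15;25m [0m
</frame>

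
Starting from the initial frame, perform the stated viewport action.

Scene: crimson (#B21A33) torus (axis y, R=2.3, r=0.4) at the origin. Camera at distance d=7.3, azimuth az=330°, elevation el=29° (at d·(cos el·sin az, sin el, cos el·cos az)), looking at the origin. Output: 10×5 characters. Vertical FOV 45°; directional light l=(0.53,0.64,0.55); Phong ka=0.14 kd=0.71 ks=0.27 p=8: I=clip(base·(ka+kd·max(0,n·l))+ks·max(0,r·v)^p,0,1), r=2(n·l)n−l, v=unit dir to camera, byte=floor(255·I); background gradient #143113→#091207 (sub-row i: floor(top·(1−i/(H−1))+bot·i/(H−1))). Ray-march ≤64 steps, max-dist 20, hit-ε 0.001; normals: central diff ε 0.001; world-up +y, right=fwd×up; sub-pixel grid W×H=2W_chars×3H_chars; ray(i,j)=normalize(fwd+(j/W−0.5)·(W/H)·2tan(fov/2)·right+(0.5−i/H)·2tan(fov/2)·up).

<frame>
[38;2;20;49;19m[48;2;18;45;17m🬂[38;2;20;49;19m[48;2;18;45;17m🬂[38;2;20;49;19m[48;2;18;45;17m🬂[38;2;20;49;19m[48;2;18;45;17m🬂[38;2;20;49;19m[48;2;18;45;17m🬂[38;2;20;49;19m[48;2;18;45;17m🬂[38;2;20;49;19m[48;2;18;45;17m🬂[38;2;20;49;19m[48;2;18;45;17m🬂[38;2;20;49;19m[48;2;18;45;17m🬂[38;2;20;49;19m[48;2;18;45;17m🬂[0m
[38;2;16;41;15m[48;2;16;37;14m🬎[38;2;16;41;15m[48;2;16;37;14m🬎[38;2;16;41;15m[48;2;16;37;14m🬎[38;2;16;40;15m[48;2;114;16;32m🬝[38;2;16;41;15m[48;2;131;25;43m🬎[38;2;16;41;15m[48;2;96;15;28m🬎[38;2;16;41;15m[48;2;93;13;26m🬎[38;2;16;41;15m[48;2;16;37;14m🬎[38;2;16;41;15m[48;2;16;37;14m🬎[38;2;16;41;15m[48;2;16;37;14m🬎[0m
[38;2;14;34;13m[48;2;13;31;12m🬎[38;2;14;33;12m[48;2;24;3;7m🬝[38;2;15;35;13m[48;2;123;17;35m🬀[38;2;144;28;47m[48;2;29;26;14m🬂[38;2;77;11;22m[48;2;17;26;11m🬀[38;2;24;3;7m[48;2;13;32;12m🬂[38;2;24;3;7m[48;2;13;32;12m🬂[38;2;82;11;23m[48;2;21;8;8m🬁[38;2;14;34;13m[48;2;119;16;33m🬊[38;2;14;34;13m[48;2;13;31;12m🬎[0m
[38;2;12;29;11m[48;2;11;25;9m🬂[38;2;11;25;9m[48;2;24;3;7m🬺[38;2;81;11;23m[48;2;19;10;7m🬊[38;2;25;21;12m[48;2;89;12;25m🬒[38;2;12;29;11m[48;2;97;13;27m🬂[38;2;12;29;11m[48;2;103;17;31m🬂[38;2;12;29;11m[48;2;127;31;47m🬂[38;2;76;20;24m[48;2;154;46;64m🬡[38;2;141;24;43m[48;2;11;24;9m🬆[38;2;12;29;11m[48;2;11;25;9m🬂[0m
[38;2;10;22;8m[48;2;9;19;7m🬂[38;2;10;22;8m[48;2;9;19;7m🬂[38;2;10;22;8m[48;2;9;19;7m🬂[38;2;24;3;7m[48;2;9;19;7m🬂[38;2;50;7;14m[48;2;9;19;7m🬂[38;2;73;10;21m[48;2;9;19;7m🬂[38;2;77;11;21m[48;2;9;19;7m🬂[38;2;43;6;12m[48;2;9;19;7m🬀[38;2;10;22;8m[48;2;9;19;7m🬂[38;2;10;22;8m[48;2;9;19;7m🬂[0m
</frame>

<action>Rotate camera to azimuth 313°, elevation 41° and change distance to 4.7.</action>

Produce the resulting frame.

<frame>
[38;2;20;49;19m[48;2;18;45;17m🬂[38;2;20;49;19m[48;2;18;45;17m🬂[38;2;20;49;19m[48;2;18;45;17m🬂[38;2;20;49;19m[48;2;18;45;17m🬂[38;2;20;49;19m[48;2;18;45;17m🬂[38;2;20;49;19m[48;2;18;45;17m🬂[38;2;20;49;19m[48;2;18;45;17m🬂[38;2;20;49;19m[48;2;18;45;17m🬂[38;2;20;49;19m[48;2;18;45;17m🬂[38;2;20;49;19m[48;2;18;45;17m🬂[0m
[38;2;16;41;15m[48;2;16;37;14m🬎[38;2;16;41;15m[48;2;130;24;41m🬆[38;2;74;23;24m[48;2;167;52;71m🬡[38;2;118;24;40m[48;2;32;22;13m🬎[38;2;104;21;35m[48;2;29;21;13m🬂[38;2;70;10;19m[48;2;20;20;10m🬂[38;2;63;9;18m[48;2;20;20;10m🬂[38;2;96;14;27m[48;2;24;3;7m🬂[38;2;22;22;12m[48;2;84;12;24m🬰[38;2;16;40;15m[48;2;88;13;26m🬬[0m
[38;2;15;35;13m[48;2;119;17;34m🬀[38;2;143;22;42m[48;2;13;31;12m🬝[38;2;100;14;28m[48;2;13;32;12m🬀[38;2;14;34;13m[48;2;13;31;12m🬎[38;2;14;34;13m[48;2;13;31;12m🬎[38;2;14;34;13m[48;2;13;31;12m🬎[38;2;14;34;13m[48;2;13;31;12m🬎[38;2;14;34;13m[48;2;13;31;12m🬎[38;2;24;3;7m[48;2;13;31;12m🬊[38;2;77;11;22m[48;2;31;4;9m🬉[0m
[38;2;131;18;37m[48;2;105;15;29m▐[38;2;136;19;39m[48;2;11;26;10m▌[38;2;12;29;11m[48;2;11;25;9m🬂[38;2;12;29;11m[48;2;11;25;9m🬂[38;2;12;29;11m[48;2;11;25;9m🬂[38;2;12;29;11m[48;2;11;25;9m🬂[38;2;12;29;11m[48;2;11;25;9m🬂[38;2;12;29;11m[48;2;11;25;9m🬂[38;2;12;29;11m[48;2;11;25;9m🬂[38;2;35;4;10m[48;2;75;11;21m🬕[0m
[38;2;91;12;26m[48;2;54;7;15m🬊[38;2;121;17;34m[48;2;98;13;28m🬊[38;2;10;22;8m[48;2;111;16;31m🬂[38;2;9;21;7m[48;2;107;15;30m🬎[38;2;9;20;7m[48;2;90;13;25m🬬[38;2;10;22;8m[48;2;9;19;7m🬂[38;2;9;21;7m[48;2;70;10;19m🬎[38;2;15;17;8m[48;2;89;12;25m🬎[38;2;43;13;14m[48;2;107;21;35m🬆[38;2;104;21;34m[48;2;173;72;88m🬆[0m
</frame>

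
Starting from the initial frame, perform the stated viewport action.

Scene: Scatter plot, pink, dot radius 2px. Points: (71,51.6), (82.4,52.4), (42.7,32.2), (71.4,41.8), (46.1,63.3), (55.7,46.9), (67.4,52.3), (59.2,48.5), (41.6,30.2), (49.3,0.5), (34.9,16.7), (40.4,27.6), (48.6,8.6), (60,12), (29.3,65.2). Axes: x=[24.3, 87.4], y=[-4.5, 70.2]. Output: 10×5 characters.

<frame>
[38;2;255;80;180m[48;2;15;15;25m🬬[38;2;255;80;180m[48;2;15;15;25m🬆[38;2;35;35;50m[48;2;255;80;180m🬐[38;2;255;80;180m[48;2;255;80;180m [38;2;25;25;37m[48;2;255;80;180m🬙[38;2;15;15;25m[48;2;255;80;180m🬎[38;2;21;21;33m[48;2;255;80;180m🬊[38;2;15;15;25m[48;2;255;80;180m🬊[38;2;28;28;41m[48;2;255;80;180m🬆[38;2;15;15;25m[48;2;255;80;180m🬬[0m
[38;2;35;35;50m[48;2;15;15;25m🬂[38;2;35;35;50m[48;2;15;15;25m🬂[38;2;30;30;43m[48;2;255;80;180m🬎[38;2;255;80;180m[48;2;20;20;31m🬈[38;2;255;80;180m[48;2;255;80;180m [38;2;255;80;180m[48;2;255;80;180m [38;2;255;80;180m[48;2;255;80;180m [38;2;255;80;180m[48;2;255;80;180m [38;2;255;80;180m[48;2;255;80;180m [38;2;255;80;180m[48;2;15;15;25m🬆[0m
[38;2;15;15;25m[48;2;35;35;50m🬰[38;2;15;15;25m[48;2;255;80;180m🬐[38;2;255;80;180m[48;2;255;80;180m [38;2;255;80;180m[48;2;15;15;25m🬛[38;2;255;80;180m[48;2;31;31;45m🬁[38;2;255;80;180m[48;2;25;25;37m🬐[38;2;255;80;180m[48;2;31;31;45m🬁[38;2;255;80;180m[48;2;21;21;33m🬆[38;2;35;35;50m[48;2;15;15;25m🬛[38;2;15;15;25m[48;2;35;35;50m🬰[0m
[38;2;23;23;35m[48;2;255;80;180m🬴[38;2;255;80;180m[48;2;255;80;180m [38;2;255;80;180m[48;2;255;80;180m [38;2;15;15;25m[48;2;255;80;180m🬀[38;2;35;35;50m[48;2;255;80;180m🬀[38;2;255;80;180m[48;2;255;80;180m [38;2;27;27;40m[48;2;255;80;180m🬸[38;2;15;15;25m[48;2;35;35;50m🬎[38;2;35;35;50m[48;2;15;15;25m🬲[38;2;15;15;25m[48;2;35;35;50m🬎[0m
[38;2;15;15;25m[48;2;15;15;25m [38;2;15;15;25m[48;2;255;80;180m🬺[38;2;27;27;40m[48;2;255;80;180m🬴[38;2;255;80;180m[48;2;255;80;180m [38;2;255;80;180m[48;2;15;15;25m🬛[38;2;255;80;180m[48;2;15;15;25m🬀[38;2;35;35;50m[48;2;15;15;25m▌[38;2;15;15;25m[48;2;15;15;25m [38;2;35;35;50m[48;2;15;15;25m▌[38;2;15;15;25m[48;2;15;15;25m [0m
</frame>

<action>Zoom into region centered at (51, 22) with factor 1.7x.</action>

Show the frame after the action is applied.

<frame>
[38;2;15;15;25m[48;2;15;15;25m [38;2;15;15;25m[48;2;15;15;25m [38;2;28;28;41m[48;2;255;80;180m🬆[38;2;15;15;25m[48;2;255;80;180m🬬[38;2;255;80;180m[48;2;27;27;40m🬁[38;2;255;80;180m[48;2;15;15;25m🬬[38;2;255;80;180m[48;2;21;21;33m🬆[38;2;15;15;25m[48;2;15;15;25m [38;2;255;80;180m[48;2;27;27;40m🬁[38;2;255;80;180m[48;2;15;15;25m🬬[0m
[38;2;35;35;50m[48;2;15;15;25m🬂[38;2;35;35;50m[48;2;255;80;180m🬀[38;2;255;80;180m[48;2;255;80;180m [38;2;255;80;180m[48;2;15;15;25m🬕[38;2;35;35;50m[48;2;15;15;25m🬕[38;2;35;35;50m[48;2;15;15;25m🬂[38;2;35;35;50m[48;2;15;15;25m🬕[38;2;35;35;50m[48;2;15;15;25m🬂[38;2;35;35;50m[48;2;15;15;25m🬕[38;2;35;35;50m[48;2;15;15;25m🬂[0m
[38;2;15;15;25m[48;2;255;80;180m🬀[38;2;25;25;37m[48;2;255;80;180m🬈[38;2;255;80;180m[48;2;28;28;41m🬆[38;2;15;15;25m[48;2;35;35;50m🬰[38;2;35;35;50m[48;2;15;15;25m🬛[38;2;15;15;25m[48;2;35;35;50m🬰[38;2;35;35;50m[48;2;15;15;25m🬛[38;2;23;23;35m[48;2;255;80;180m🬬[38;2;35;35;50m[48;2;15;15;25m🬛[38;2;15;15;25m[48;2;35;35;50m🬰[0m
[38;2;255;80;180m[48;2;28;28;41m🬊[38;2;255;80;180m[48;2;23;23;35m🬀[38;2;35;35;50m[48;2;15;15;25m🬲[38;2;15;15;25m[48;2;255;80;180m🬆[38;2;255;80;180m[48;2;15;15;25m🬺[38;2;19;19;30m[48;2;255;80;180m🬬[38;2;35;35;50m[48;2;255;80;180m🬐[38;2;255;80;180m[48;2;255;80;180m [38;2;27;27;40m[48;2;255;80;180m🬸[38;2;15;15;25m[48;2;35;35;50m🬎[0m
[38;2;15;15;25m[48;2;15;15;25m [38;2;15;15;25m[48;2;15;15;25m [38;2;35;35;50m[48;2;15;15;25m▌[38;2;15;15;25m[48;2;255;80;180m🬐[38;2;255;80;180m[48;2;255;80;180m [38;2;15;15;25m[48;2;255;80;180m🬸[38;2;35;35;50m[48;2;15;15;25m▌[38;2;255;80;180m[48;2;15;15;25m🬀[38;2;35;35;50m[48;2;15;15;25m▌[38;2;15;15;25m[48;2;15;15;25m [0m
</frame>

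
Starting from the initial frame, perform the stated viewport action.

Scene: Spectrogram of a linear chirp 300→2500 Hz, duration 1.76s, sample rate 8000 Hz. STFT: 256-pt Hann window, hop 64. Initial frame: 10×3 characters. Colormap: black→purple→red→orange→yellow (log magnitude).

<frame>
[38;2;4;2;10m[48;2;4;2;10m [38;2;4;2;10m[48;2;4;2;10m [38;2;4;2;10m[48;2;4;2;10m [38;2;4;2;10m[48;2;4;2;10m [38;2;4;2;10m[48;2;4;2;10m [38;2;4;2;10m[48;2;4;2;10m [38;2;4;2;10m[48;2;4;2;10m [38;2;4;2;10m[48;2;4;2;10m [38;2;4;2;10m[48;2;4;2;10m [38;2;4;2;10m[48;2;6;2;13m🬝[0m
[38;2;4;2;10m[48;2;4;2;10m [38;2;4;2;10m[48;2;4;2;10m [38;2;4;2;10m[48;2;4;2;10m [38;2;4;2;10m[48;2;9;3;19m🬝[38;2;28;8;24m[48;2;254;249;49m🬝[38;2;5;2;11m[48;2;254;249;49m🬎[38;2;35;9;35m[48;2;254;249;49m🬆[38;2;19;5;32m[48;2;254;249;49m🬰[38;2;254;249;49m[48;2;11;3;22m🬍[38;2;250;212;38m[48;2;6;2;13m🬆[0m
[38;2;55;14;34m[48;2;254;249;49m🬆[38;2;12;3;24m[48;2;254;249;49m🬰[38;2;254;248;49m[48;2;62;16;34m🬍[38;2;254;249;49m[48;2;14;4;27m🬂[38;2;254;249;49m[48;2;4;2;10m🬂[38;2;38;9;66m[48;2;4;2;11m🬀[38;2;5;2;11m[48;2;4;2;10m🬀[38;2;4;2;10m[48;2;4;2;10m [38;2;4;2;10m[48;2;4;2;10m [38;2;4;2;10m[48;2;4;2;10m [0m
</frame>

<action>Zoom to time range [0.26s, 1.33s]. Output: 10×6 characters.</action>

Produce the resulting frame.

<frame>
[38;2;4;2;10m[48;2;4;2;10m [38;2;4;2;10m[48;2;4;2;10m [38;2;4;2;10m[48;2;4;2;10m [38;2;4;2;10m[48;2;4;2;10m [38;2;4;2;10m[48;2;4;2;10m [38;2;4;2;10m[48;2;4;2;10m [38;2;4;2;10m[48;2;4;2;10m [38;2;4;2;10m[48;2;4;2;10m [38;2;4;2;10m[48;2;4;2;10m [38;2;4;2;10m[48;2;4;2;10m [0m
[38;2;4;2;10m[48;2;4;2;10m [38;2;4;2;10m[48;2;4;2;10m [38;2;4;2;10m[48;2;4;2;10m [38;2;4;2;10m[48;2;4;2;10m [38;2;4;2;10m[48;2;4;2;10m [38;2;4;2;10m[48;2;4;2;10m [38;2;4;2;10m[48;2;4;2;10m [38;2;4;2;10m[48;2;4;2;10m [38;2;4;2;10m[48;2;4;2;10m [38;2;4;2;10m[48;2;4;2;10m [0m
[38;2;4;2;10m[48;2;4;2;10m [38;2;4;2;10m[48;2;4;2;10m [38;2;4;2;10m[48;2;4;2;10m [38;2;4;2;10m[48;2;4;2;10m [38;2;4;2;10m[48;2;4;2;10m [38;2;4;2;10m[48;2;4;2;10m [38;2;4;2;10m[48;2;4;2;10m [38;2;4;2;10m[48;2;4;2;11m🬝[38;2;4;2;10m[48;2;7;2;15m🬝[38;2;5;2;13m[48;2;85;20;87m🬝[0m
[38;2;4;2;10m[48;2;4;2;10m [38;2;4;2;10m[48;2;4;2;10m [38;2;4;2;10m[48;2;4;2;11m🬝[38;2;4;2;10m[48;2;7;2;15m🬝[38;2;6;2;14m[48;2;107;27;86m🬝[38;2;5;2;13m[48;2;254;247;48m🬎[38;2;12;3;24m[48;2;253;233;42m🬆[38;2;39;9;46m[48;2;254;245;47m🬡[38;2;254;248;49m[48;2;66;17;40m🬍[38;2;254;249;49m[48;2;56;14;35m🬂[0m
[38;2;6;2;13m[48;2;254;249;49m🬎[38;2;20;5;37m[48;2;254;240;45m🬆[38;2;22;5;41m[48;2;253;241;46m🬡[38;2;252;223;40m[48;2;8;2;16m🬎[38;2;254;248;49m[48;2;40;10;33m🬂[38;2;252;216;36m[48;2;5;2;11m🬂[38;2;28;7;50m[48;2;5;2;12m🬀[38;2;6;2;13m[48;2;4;2;10m🬀[38;2;4;2;11m[48;2;4;2;10m🬀[38;2;4;2;10m[48;2;4;2;10m [0m
[38;2;236;170;50m[48;2;5;2;11m🬂[38;2;27;6;48m[48;2;4;2;11m🬀[38;2;6;2;13m[48;2;4;2;10m🬀[38;2;4;2;10m[48;2;4;2;10m [38;2;4;2;10m[48;2;4;2;10m [38;2;4;2;10m[48;2;4;2;10m [38;2;4;2;10m[48;2;4;2;10m [38;2;4;2;10m[48;2;4;2;10m [38;2;4;2;10m[48;2;4;2;10m [38;2;4;2;10m[48;2;4;2;10m [0m
</frame>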